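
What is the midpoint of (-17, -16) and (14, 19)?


Midpoint = ((-17+14)/2, (-16+19)/2) = (-1.5, 1.5)

(-1.5, 1.5)


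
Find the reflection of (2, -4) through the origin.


Reflection through origin: (x, y) -> (-x, -y)
(2, -4) -> (-2, 4)

(-2, 4)


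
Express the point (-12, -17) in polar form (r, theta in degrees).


r = sqrt((-12)^2 + (-17)^2) = 20.8087
theta = atan2(-17, -12) = 234.7824 degrees

r = 20.8087, theta = 234.7824 degrees


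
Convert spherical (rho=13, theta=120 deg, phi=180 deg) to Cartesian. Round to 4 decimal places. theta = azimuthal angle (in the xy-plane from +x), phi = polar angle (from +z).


x = 13 * sin(180) * cos(120) = 0
y = 13 * sin(180) * sin(120) = 0
z = 13 * cos(180) = -13

(0, 0, -13)


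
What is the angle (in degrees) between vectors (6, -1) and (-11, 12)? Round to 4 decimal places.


dot = 6*-11 + -1*12 = -78
|u| = 6.0828, |v| = 16.2788
cos(angle) = -0.7877
angle = 141.9728 degrees

141.9728 degrees


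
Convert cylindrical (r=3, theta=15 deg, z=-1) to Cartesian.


x = 3 * cos(15) = 2.8978
y = 3 * sin(15) = 0.7765
z = -1

(2.8978, 0.7765, -1)


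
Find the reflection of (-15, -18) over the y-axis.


Reflection across y-axis: (x, y) -> (-x, y)
(-15, -18) -> (15, -18)

(15, -18)


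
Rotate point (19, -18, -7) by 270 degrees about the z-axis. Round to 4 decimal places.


x' = 19*cos(270) - -18*sin(270) = -18
y' = 19*sin(270) + -18*cos(270) = -19
z' = -7

(-18, -19, -7)


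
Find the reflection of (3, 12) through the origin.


Reflection through origin: (x, y) -> (-x, -y)
(3, 12) -> (-3, -12)

(-3, -12)


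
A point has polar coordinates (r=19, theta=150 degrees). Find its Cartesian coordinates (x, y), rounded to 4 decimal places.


x = 19 * cos(150) = -16.4545
y = 19 * sin(150) = 9.5

(-16.4545, 9.5)


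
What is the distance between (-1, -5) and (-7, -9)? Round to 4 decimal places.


d = sqrt((-7--1)^2 + (-9--5)^2) = 7.2111

7.2111


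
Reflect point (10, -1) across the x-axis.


Reflection across x-axis: (x, y) -> (x, -y)
(10, -1) -> (10, 1)

(10, 1)


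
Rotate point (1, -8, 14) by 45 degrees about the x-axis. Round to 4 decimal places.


x' = 1
y' = -8*cos(45) - 14*sin(45) = -15.5563
z' = -8*sin(45) + 14*cos(45) = 4.2426

(1, -15.5563, 4.2426)


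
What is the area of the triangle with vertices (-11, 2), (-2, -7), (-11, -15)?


Area = |x1(y2-y3) + x2(y3-y1) + x3(y1-y2)| / 2
= |-11*(-7--15) + -2*(-15-2) + -11*(2--7)| / 2
= 76.5

76.5


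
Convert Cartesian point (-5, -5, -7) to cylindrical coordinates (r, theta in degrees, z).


r = sqrt((-5)^2 + (-5)^2) = 7.0711
theta = atan2(-5, -5) = 225 deg
z = -7

r = 7.0711, theta = 225 deg, z = -7


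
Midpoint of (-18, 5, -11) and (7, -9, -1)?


Midpoint = ((-18+7)/2, (5+-9)/2, (-11+-1)/2) = (-5.5, -2, -6)

(-5.5, -2, -6)


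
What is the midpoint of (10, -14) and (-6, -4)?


Midpoint = ((10+-6)/2, (-14+-4)/2) = (2, -9)

(2, -9)


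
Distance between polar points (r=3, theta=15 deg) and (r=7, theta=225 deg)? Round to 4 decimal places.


d = sqrt(r1^2 + r2^2 - 2*r1*r2*cos(t2-t1))
d = sqrt(3^2 + 7^2 - 2*3*7*cos(225-15)) = 9.7146

9.7146


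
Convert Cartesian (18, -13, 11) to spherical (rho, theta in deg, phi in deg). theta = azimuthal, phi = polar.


rho = sqrt(18^2 + (-13)^2 + 11^2) = 24.779
theta = atan2(-13, 18) = 324.1623 deg
phi = acos(11/24.779) = 63.6455 deg

rho = 24.779, theta = 324.1623 deg, phi = 63.6455 deg


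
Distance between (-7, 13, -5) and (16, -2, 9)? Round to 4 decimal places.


d = sqrt((16--7)^2 + (-2-13)^2 + (9--5)^2) = 30.8221

30.8221


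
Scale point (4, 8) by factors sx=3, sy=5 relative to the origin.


Scaling: (x*sx, y*sy) = (4*3, 8*5) = (12, 40)

(12, 40)


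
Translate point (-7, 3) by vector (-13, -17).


Translation: (x+dx, y+dy) = (-7+-13, 3+-17) = (-20, -14)

(-20, -14)


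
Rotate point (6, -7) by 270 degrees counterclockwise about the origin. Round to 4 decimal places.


x' = 6*cos(270) - -7*sin(270) = -7
y' = 6*sin(270) + -7*cos(270) = -6

(-7, -6)


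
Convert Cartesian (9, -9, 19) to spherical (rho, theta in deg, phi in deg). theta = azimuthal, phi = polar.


rho = sqrt(9^2 + (-9)^2 + 19^2) = 22.8692
theta = atan2(-9, 9) = 315 deg
phi = acos(19/22.8692) = 33.8178 deg

rho = 22.8692, theta = 315 deg, phi = 33.8178 deg


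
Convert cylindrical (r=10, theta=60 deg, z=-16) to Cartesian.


x = 10 * cos(60) = 5
y = 10 * sin(60) = 8.6603
z = -16

(5, 8.6603, -16)


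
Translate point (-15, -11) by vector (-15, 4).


Translation: (x+dx, y+dy) = (-15+-15, -11+4) = (-30, -7)

(-30, -7)


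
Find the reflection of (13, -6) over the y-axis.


Reflection across y-axis: (x, y) -> (-x, y)
(13, -6) -> (-13, -6)

(-13, -6)


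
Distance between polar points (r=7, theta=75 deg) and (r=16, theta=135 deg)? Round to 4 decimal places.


d = sqrt(r1^2 + r2^2 - 2*r1*r2*cos(t2-t1))
d = sqrt(7^2 + 16^2 - 2*7*16*cos(135-75)) = 13.8924

13.8924


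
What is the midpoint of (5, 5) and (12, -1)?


Midpoint = ((5+12)/2, (5+-1)/2) = (8.5, 2)

(8.5, 2)


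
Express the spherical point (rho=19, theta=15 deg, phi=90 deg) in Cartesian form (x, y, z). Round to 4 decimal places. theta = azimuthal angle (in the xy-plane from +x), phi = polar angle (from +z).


x = 19 * sin(90) * cos(15) = 18.3526
y = 19 * sin(90) * sin(15) = 4.9176
z = 19 * cos(90) = 0

(18.3526, 4.9176, 0)


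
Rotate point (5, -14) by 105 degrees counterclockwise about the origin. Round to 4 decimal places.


x' = 5*cos(105) - -14*sin(105) = 12.2289
y' = 5*sin(105) + -14*cos(105) = 8.4531

(12.2289, 8.4531)


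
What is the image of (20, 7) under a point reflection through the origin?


Reflection through origin: (x, y) -> (-x, -y)
(20, 7) -> (-20, -7)

(-20, -7)


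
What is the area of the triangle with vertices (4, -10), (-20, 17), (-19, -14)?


Area = |x1(y2-y3) + x2(y3-y1) + x3(y1-y2)| / 2
= |4*(17--14) + -20*(-14--10) + -19*(-10-17)| / 2
= 358.5

358.5


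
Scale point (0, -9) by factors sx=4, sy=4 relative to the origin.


Scaling: (x*sx, y*sy) = (0*4, -9*4) = (0, -36)

(0, -36)


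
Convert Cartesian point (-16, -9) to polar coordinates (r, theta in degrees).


r = sqrt((-16)^2 + (-9)^2) = 18.3576
theta = atan2(-9, -16) = 209.3578 degrees

r = 18.3576, theta = 209.3578 degrees


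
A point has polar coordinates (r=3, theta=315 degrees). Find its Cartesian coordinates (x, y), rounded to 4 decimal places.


x = 3 * cos(315) = 2.1213
y = 3 * sin(315) = -2.1213

(2.1213, -2.1213)


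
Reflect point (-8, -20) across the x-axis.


Reflection across x-axis: (x, y) -> (x, -y)
(-8, -20) -> (-8, 20)

(-8, 20)


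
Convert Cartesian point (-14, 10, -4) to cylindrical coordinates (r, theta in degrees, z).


r = sqrt((-14)^2 + 10^2) = 17.2047
theta = atan2(10, -14) = 144.4623 deg
z = -4

r = 17.2047, theta = 144.4623 deg, z = -4


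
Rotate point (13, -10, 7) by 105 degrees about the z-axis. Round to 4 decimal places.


x' = 13*cos(105) - -10*sin(105) = 6.2946
y' = 13*sin(105) + -10*cos(105) = 15.1452
z' = 7

(6.2946, 15.1452, 7)


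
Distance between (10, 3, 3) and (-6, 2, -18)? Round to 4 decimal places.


d = sqrt((-6-10)^2 + (2-3)^2 + (-18-3)^2) = 26.4197

26.4197


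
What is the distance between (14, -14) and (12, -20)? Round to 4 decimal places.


d = sqrt((12-14)^2 + (-20--14)^2) = 6.3246

6.3246


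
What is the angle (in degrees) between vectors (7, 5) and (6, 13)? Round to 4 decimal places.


dot = 7*6 + 5*13 = 107
|u| = 8.6023, |v| = 14.3178
cos(angle) = 0.8687
angle = 29.6872 degrees

29.6872 degrees


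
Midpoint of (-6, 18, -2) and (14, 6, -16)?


Midpoint = ((-6+14)/2, (18+6)/2, (-2+-16)/2) = (4, 12, -9)

(4, 12, -9)


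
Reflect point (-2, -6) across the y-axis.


Reflection across y-axis: (x, y) -> (-x, y)
(-2, -6) -> (2, -6)

(2, -6)


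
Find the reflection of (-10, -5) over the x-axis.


Reflection across x-axis: (x, y) -> (x, -y)
(-10, -5) -> (-10, 5)

(-10, 5)


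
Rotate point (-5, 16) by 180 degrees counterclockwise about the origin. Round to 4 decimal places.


x' = -5*cos(180) - 16*sin(180) = 5
y' = -5*sin(180) + 16*cos(180) = -16

(5, -16)


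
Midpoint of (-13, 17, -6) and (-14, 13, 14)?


Midpoint = ((-13+-14)/2, (17+13)/2, (-6+14)/2) = (-13.5, 15, 4)

(-13.5, 15, 4)


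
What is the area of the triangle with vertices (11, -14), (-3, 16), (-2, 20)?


Area = |x1(y2-y3) + x2(y3-y1) + x3(y1-y2)| / 2
= |11*(16-20) + -3*(20--14) + -2*(-14-16)| / 2
= 43

43


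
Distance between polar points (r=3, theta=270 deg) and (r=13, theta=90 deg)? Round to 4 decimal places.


d = sqrt(r1^2 + r2^2 - 2*r1*r2*cos(t2-t1))
d = sqrt(3^2 + 13^2 - 2*3*13*cos(90-270)) = 16

16


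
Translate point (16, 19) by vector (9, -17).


Translation: (x+dx, y+dy) = (16+9, 19+-17) = (25, 2)

(25, 2)


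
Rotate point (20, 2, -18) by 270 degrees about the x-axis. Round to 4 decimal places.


x' = 20
y' = 2*cos(270) - -18*sin(270) = -18
z' = 2*sin(270) + -18*cos(270) = -2

(20, -18, -2)


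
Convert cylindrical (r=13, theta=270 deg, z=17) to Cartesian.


x = 13 * cos(270) = 0
y = 13 * sin(270) = -13
z = 17

(0, -13, 17)


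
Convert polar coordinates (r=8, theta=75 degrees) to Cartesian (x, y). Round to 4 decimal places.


x = 8 * cos(75) = 2.0706
y = 8 * sin(75) = 7.7274

(2.0706, 7.7274)


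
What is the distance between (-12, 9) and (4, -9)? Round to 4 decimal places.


d = sqrt((4--12)^2 + (-9-9)^2) = 24.0832

24.0832


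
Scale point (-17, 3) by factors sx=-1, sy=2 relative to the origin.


Scaling: (x*sx, y*sy) = (-17*-1, 3*2) = (17, 6)

(17, 6)


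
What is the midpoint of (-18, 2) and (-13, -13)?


Midpoint = ((-18+-13)/2, (2+-13)/2) = (-15.5, -5.5)

(-15.5, -5.5)


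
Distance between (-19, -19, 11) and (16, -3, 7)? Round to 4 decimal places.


d = sqrt((16--19)^2 + (-3--19)^2 + (7-11)^2) = 38.6911

38.6911


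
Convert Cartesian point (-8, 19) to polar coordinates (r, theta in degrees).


r = sqrt((-8)^2 + 19^2) = 20.6155
theta = atan2(19, -8) = 112.8337 degrees

r = 20.6155, theta = 112.8337 degrees


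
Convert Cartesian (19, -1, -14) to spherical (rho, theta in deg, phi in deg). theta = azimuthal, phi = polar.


rho = sqrt(19^2 + (-1)^2 + (-14)^2) = 23.622
theta = atan2(-1, 19) = 356.9872 deg
phi = acos(-14/23.622) = 126.3465 deg

rho = 23.622, theta = 356.9872 deg, phi = 126.3465 deg


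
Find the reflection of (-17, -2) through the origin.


Reflection through origin: (x, y) -> (-x, -y)
(-17, -2) -> (17, 2)

(17, 2)


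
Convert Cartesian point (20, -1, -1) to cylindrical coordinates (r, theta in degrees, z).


r = sqrt(20^2 + (-1)^2) = 20.025
theta = atan2(-1, 20) = 357.1376 deg
z = -1

r = 20.025, theta = 357.1376 deg, z = -1


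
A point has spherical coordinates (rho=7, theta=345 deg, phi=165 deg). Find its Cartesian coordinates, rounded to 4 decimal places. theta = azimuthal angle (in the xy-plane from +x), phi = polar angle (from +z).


x = 7 * sin(165) * cos(345) = 1.75
y = 7 * sin(165) * sin(345) = -0.4689
z = 7 * cos(165) = -6.7615

(1.75, -0.4689, -6.7615)


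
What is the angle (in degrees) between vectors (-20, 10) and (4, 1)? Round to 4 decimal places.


dot = -20*4 + 10*1 = -70
|u| = 22.3607, |v| = 4.1231
cos(angle) = -0.7593
angle = 139.3987 degrees

139.3987 degrees


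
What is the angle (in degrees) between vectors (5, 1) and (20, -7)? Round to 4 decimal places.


dot = 5*20 + 1*-7 = 93
|u| = 5.099, |v| = 21.1896
cos(angle) = 0.8607
angle = 30.6 degrees

30.6 degrees


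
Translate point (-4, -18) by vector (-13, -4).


Translation: (x+dx, y+dy) = (-4+-13, -18+-4) = (-17, -22)

(-17, -22)


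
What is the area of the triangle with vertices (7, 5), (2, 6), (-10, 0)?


Area = |x1(y2-y3) + x2(y3-y1) + x3(y1-y2)| / 2
= |7*(6-0) + 2*(0-5) + -10*(5-6)| / 2
= 21

21


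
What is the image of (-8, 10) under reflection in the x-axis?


Reflection across x-axis: (x, y) -> (x, -y)
(-8, 10) -> (-8, -10)

(-8, -10)


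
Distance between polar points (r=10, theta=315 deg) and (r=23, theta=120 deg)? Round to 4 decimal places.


d = sqrt(r1^2 + r2^2 - 2*r1*r2*cos(t2-t1))
d = sqrt(10^2 + 23^2 - 2*10*23*cos(120-315)) = 32.7617

32.7617


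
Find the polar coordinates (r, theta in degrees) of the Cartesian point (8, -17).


r = sqrt(8^2 + (-17)^2) = 18.7883
theta = atan2(-17, 8) = 295.2011 degrees

r = 18.7883, theta = 295.2011 degrees


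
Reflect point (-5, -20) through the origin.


Reflection through origin: (x, y) -> (-x, -y)
(-5, -20) -> (5, 20)

(5, 20)


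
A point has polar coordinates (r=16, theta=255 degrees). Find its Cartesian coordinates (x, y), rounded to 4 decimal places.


x = 16 * cos(255) = -4.1411
y = 16 * sin(255) = -15.4548

(-4.1411, -15.4548)


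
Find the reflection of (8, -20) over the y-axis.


Reflection across y-axis: (x, y) -> (-x, y)
(8, -20) -> (-8, -20)

(-8, -20)


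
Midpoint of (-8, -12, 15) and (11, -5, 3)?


Midpoint = ((-8+11)/2, (-12+-5)/2, (15+3)/2) = (1.5, -8.5, 9)

(1.5, -8.5, 9)


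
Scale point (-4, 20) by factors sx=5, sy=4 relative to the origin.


Scaling: (x*sx, y*sy) = (-4*5, 20*4) = (-20, 80)

(-20, 80)


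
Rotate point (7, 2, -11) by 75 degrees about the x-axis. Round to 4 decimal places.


x' = 7
y' = 2*cos(75) - -11*sin(75) = 11.1428
z' = 2*sin(75) + -11*cos(75) = -0.9152

(7, 11.1428, -0.9152)


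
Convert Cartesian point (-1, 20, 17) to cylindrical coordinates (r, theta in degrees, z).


r = sqrt((-1)^2 + 20^2) = 20.025
theta = atan2(20, -1) = 92.8624 deg
z = 17

r = 20.025, theta = 92.8624 deg, z = 17


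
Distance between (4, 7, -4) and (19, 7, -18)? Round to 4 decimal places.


d = sqrt((19-4)^2 + (7-7)^2 + (-18--4)^2) = 20.5183

20.5183


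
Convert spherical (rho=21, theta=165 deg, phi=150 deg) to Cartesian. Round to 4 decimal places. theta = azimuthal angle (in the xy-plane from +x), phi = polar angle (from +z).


x = 21 * sin(150) * cos(165) = -10.1422
y = 21 * sin(150) * sin(165) = 2.7176
z = 21 * cos(150) = -18.1865

(-10.1422, 2.7176, -18.1865)


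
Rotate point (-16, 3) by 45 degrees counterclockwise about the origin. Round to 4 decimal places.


x' = -16*cos(45) - 3*sin(45) = -13.435
y' = -16*sin(45) + 3*cos(45) = -9.1924

(-13.435, -9.1924)


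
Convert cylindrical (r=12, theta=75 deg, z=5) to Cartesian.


x = 12 * cos(75) = 3.1058
y = 12 * sin(75) = 11.5911
z = 5

(3.1058, 11.5911, 5)


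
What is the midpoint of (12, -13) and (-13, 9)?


Midpoint = ((12+-13)/2, (-13+9)/2) = (-0.5, -2)

(-0.5, -2)


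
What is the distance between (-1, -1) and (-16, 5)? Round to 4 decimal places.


d = sqrt((-16--1)^2 + (5--1)^2) = 16.1555

16.1555


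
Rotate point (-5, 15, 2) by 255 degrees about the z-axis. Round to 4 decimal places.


x' = -5*cos(255) - 15*sin(255) = 15.783
y' = -5*sin(255) + 15*cos(255) = 0.9473
z' = 2

(15.783, 0.9473, 2)


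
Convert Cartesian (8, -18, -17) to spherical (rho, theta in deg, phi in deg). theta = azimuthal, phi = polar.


rho = sqrt(8^2 + (-18)^2 + (-17)^2) = 26.0192
theta = atan2(-18, 8) = 293.9625 deg
phi = acos(-17/26.0192) = 130.7956 deg

rho = 26.0192, theta = 293.9625 deg, phi = 130.7956 deg


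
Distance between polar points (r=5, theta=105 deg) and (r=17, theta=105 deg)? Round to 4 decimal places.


d = sqrt(r1^2 + r2^2 - 2*r1*r2*cos(t2-t1))
d = sqrt(5^2 + 17^2 - 2*5*17*cos(105-105)) = 12

12


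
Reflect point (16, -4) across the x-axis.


Reflection across x-axis: (x, y) -> (x, -y)
(16, -4) -> (16, 4)

(16, 4)


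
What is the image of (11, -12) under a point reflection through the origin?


Reflection through origin: (x, y) -> (-x, -y)
(11, -12) -> (-11, 12)

(-11, 12)


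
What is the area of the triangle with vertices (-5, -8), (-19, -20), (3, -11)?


Area = |x1(y2-y3) + x2(y3-y1) + x3(y1-y2)| / 2
= |-5*(-20--11) + -19*(-11--8) + 3*(-8--20)| / 2
= 69

69


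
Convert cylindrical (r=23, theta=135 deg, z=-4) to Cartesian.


x = 23 * cos(135) = -16.2635
y = 23 * sin(135) = 16.2635
z = -4

(-16.2635, 16.2635, -4)


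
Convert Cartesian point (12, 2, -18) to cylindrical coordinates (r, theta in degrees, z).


r = sqrt(12^2 + 2^2) = 12.1655
theta = atan2(2, 12) = 9.4623 deg
z = -18

r = 12.1655, theta = 9.4623 deg, z = -18


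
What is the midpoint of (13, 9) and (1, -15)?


Midpoint = ((13+1)/2, (9+-15)/2) = (7, -3)

(7, -3)


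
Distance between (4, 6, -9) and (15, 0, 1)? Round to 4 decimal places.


d = sqrt((15-4)^2 + (0-6)^2 + (1--9)^2) = 16.0312

16.0312


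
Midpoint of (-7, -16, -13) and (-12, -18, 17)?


Midpoint = ((-7+-12)/2, (-16+-18)/2, (-13+17)/2) = (-9.5, -17, 2)

(-9.5, -17, 2)


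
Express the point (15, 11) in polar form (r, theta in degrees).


r = sqrt(15^2 + 11^2) = 18.6011
theta = atan2(11, 15) = 36.2538 degrees

r = 18.6011, theta = 36.2538 degrees


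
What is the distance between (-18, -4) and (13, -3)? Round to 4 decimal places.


d = sqrt((13--18)^2 + (-3--4)^2) = 31.0161

31.0161


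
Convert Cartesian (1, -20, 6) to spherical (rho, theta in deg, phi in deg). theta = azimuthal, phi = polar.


rho = sqrt(1^2 + (-20)^2 + 6^2) = 20.9045
theta = atan2(-20, 1) = 272.8624 deg
phi = acos(6/20.9045) = 73.3204 deg

rho = 20.9045, theta = 272.8624 deg, phi = 73.3204 deg


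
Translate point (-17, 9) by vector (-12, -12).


Translation: (x+dx, y+dy) = (-17+-12, 9+-12) = (-29, -3)

(-29, -3)


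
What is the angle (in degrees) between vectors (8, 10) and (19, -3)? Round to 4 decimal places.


dot = 8*19 + 10*-3 = 122
|u| = 12.8062, |v| = 19.2354
cos(angle) = 0.4953
angle = 60.3128 degrees

60.3128 degrees


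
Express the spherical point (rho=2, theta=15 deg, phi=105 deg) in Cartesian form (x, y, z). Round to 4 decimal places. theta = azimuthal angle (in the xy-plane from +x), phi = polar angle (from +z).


x = 2 * sin(105) * cos(15) = 1.866
y = 2 * sin(105) * sin(15) = 0.5
z = 2 * cos(105) = -0.5176

(1.866, 0.5, -0.5176)


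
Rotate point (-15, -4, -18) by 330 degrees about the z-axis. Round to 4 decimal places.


x' = -15*cos(330) - -4*sin(330) = -14.9904
y' = -15*sin(330) + -4*cos(330) = 4.0359
z' = -18

(-14.9904, 4.0359, -18)


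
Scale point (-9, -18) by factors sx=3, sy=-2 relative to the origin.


Scaling: (x*sx, y*sy) = (-9*3, -18*-2) = (-27, 36)

(-27, 36)


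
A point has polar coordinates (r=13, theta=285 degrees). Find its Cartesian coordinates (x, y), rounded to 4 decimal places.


x = 13 * cos(285) = 3.3646
y = 13 * sin(285) = -12.557

(3.3646, -12.557)


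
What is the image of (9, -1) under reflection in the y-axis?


Reflection across y-axis: (x, y) -> (-x, y)
(9, -1) -> (-9, -1)

(-9, -1)


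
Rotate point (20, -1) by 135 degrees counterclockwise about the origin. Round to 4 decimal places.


x' = 20*cos(135) - -1*sin(135) = -13.435
y' = 20*sin(135) + -1*cos(135) = 14.8492

(-13.435, 14.8492)


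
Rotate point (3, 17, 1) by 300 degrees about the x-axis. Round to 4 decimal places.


x' = 3
y' = 17*cos(300) - 1*sin(300) = 9.366
z' = 17*sin(300) + 1*cos(300) = -14.2224

(3, 9.366, -14.2224)


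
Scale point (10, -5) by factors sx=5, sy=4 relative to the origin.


Scaling: (x*sx, y*sy) = (10*5, -5*4) = (50, -20)

(50, -20)


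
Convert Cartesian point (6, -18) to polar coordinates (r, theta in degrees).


r = sqrt(6^2 + (-18)^2) = 18.9737
theta = atan2(-18, 6) = 288.4349 degrees

r = 18.9737, theta = 288.4349 degrees


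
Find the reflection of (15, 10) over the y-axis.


Reflection across y-axis: (x, y) -> (-x, y)
(15, 10) -> (-15, 10)

(-15, 10)


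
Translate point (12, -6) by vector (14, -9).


Translation: (x+dx, y+dy) = (12+14, -6+-9) = (26, -15)

(26, -15)


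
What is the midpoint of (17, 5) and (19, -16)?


Midpoint = ((17+19)/2, (5+-16)/2) = (18, -5.5)

(18, -5.5)


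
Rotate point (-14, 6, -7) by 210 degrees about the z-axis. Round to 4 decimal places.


x' = -14*cos(210) - 6*sin(210) = 15.1244
y' = -14*sin(210) + 6*cos(210) = 1.8038
z' = -7

(15.1244, 1.8038, -7)


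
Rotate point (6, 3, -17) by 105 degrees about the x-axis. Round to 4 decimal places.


x' = 6
y' = 3*cos(105) - -17*sin(105) = 15.6443
z' = 3*sin(105) + -17*cos(105) = 7.2977

(6, 15.6443, 7.2977)


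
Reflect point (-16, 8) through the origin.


Reflection through origin: (x, y) -> (-x, -y)
(-16, 8) -> (16, -8)

(16, -8)


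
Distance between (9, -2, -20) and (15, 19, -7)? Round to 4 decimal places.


d = sqrt((15-9)^2 + (19--2)^2 + (-7--20)^2) = 25.4165

25.4165


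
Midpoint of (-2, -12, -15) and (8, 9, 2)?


Midpoint = ((-2+8)/2, (-12+9)/2, (-15+2)/2) = (3, -1.5, -6.5)

(3, -1.5, -6.5)


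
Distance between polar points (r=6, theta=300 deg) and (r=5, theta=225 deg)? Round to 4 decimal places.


d = sqrt(r1^2 + r2^2 - 2*r1*r2*cos(t2-t1))
d = sqrt(6^2 + 5^2 - 2*6*5*cos(225-300)) = 6.7432

6.7432


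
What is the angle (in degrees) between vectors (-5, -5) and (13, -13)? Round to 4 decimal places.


dot = -5*13 + -5*-13 = 0
|u| = 7.0711, |v| = 18.3848
cos(angle) = 0
angle = 90 degrees

90 degrees


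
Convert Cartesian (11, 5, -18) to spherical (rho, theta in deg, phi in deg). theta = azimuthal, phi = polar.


rho = sqrt(11^2 + 5^2 + (-18)^2) = 21.6795
theta = atan2(5, 11) = 24.444 deg
phi = acos(-18/21.6795) = 146.1273 deg

rho = 21.6795, theta = 24.444 deg, phi = 146.1273 deg


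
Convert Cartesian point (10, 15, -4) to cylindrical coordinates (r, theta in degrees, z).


r = sqrt(10^2 + 15^2) = 18.0278
theta = atan2(15, 10) = 56.3099 deg
z = -4

r = 18.0278, theta = 56.3099 deg, z = -4


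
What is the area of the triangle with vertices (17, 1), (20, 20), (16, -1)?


Area = |x1(y2-y3) + x2(y3-y1) + x3(y1-y2)| / 2
= |17*(20--1) + 20*(-1-1) + 16*(1-20)| / 2
= 6.5

6.5


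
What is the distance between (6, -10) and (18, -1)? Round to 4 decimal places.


d = sqrt((18-6)^2 + (-1--10)^2) = 15

15


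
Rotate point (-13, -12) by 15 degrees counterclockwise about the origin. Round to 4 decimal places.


x' = -13*cos(15) - -12*sin(15) = -9.4512
y' = -13*sin(15) + -12*cos(15) = -14.9558

(-9.4512, -14.9558)


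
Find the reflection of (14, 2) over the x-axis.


Reflection across x-axis: (x, y) -> (x, -y)
(14, 2) -> (14, -2)

(14, -2)


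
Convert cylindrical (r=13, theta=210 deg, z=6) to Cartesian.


x = 13 * cos(210) = -11.2583
y = 13 * sin(210) = -6.5
z = 6

(-11.2583, -6.5, 6)


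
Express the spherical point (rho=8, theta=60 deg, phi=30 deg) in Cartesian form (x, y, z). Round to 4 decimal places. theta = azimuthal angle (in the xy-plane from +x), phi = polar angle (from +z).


x = 8 * sin(30) * cos(60) = 2
y = 8 * sin(30) * sin(60) = 3.4641
z = 8 * cos(30) = 6.9282

(2, 3.4641, 6.9282)


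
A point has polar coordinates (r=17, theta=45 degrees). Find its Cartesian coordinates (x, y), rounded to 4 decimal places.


x = 17 * cos(45) = 12.0208
y = 17 * sin(45) = 12.0208

(12.0208, 12.0208)


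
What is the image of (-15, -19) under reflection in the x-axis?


Reflection across x-axis: (x, y) -> (x, -y)
(-15, -19) -> (-15, 19)

(-15, 19)


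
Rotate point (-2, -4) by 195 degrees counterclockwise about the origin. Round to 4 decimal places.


x' = -2*cos(195) - -4*sin(195) = 0.8966
y' = -2*sin(195) + -4*cos(195) = 4.3813

(0.8966, 4.3813)


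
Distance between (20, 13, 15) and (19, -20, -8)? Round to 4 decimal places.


d = sqrt((19-20)^2 + (-20-13)^2 + (-8-15)^2) = 40.2368

40.2368


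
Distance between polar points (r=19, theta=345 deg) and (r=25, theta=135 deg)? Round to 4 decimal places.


d = sqrt(r1^2 + r2^2 - 2*r1*r2*cos(t2-t1))
d = sqrt(19^2 + 25^2 - 2*19*25*cos(135-345)) = 42.5291

42.5291


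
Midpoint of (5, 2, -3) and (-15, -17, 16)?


Midpoint = ((5+-15)/2, (2+-17)/2, (-3+16)/2) = (-5, -7.5, 6.5)

(-5, -7.5, 6.5)


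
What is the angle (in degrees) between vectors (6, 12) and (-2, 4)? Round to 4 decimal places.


dot = 6*-2 + 12*4 = 36
|u| = 13.4164, |v| = 4.4721
cos(angle) = 0.6
angle = 53.1301 degrees

53.1301 degrees


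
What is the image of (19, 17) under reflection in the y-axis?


Reflection across y-axis: (x, y) -> (-x, y)
(19, 17) -> (-19, 17)

(-19, 17)


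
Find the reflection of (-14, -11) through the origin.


Reflection through origin: (x, y) -> (-x, -y)
(-14, -11) -> (14, 11)

(14, 11)


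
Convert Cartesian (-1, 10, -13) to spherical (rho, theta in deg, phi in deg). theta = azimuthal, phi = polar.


rho = sqrt((-1)^2 + 10^2 + (-13)^2) = 16.4317
theta = atan2(10, -1) = 95.7106 deg
phi = acos(-13/16.4317) = 142.2936 deg

rho = 16.4317, theta = 95.7106 deg, phi = 142.2936 deg


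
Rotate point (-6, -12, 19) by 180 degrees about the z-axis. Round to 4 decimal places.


x' = -6*cos(180) - -12*sin(180) = 6
y' = -6*sin(180) + -12*cos(180) = 12
z' = 19

(6, 12, 19)


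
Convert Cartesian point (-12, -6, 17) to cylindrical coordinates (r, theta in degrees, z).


r = sqrt((-12)^2 + (-6)^2) = 13.4164
theta = atan2(-6, -12) = 206.5651 deg
z = 17

r = 13.4164, theta = 206.5651 deg, z = 17


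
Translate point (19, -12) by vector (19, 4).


Translation: (x+dx, y+dy) = (19+19, -12+4) = (38, -8)

(38, -8)


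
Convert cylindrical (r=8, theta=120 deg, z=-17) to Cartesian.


x = 8 * cos(120) = -4
y = 8 * sin(120) = 6.9282
z = -17

(-4, 6.9282, -17)


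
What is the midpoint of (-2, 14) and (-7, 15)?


Midpoint = ((-2+-7)/2, (14+15)/2) = (-4.5, 14.5)

(-4.5, 14.5)


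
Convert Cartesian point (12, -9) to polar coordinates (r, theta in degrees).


r = sqrt(12^2 + (-9)^2) = 15
theta = atan2(-9, 12) = 323.1301 degrees

r = 15, theta = 323.1301 degrees


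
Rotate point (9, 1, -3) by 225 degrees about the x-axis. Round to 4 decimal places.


x' = 9
y' = 1*cos(225) - -3*sin(225) = -2.8284
z' = 1*sin(225) + -3*cos(225) = 1.4142

(9, -2.8284, 1.4142)


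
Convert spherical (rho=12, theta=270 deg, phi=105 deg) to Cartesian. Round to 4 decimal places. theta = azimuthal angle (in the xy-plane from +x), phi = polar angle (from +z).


x = 12 * sin(105) * cos(270) = 0
y = 12 * sin(105) * sin(270) = -11.5911
z = 12 * cos(105) = -3.1058

(0, -11.5911, -3.1058)


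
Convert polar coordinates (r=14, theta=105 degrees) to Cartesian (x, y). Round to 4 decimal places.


x = 14 * cos(105) = -3.6235
y = 14 * sin(105) = 13.523

(-3.6235, 13.523)


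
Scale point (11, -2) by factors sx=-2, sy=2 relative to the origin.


Scaling: (x*sx, y*sy) = (11*-2, -2*2) = (-22, -4)

(-22, -4)


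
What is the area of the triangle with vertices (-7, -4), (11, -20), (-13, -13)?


Area = |x1(y2-y3) + x2(y3-y1) + x3(y1-y2)| / 2
= |-7*(-20--13) + 11*(-13--4) + -13*(-4--20)| / 2
= 129

129


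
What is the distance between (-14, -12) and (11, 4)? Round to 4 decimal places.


d = sqrt((11--14)^2 + (4--12)^2) = 29.6816

29.6816


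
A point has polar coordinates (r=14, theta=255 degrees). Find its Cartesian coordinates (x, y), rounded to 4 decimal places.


x = 14 * cos(255) = -3.6235
y = 14 * sin(255) = -13.523

(-3.6235, -13.523)


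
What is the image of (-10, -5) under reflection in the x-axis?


Reflection across x-axis: (x, y) -> (x, -y)
(-10, -5) -> (-10, 5)

(-10, 5)


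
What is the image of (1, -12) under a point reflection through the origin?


Reflection through origin: (x, y) -> (-x, -y)
(1, -12) -> (-1, 12)

(-1, 12)


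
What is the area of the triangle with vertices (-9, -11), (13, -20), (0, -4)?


Area = |x1(y2-y3) + x2(y3-y1) + x3(y1-y2)| / 2
= |-9*(-20--4) + 13*(-4--11) + 0*(-11--20)| / 2
= 117.5

117.5


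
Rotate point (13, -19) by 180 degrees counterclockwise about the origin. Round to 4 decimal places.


x' = 13*cos(180) - -19*sin(180) = -13
y' = 13*sin(180) + -19*cos(180) = 19

(-13, 19)


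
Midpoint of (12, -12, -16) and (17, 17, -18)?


Midpoint = ((12+17)/2, (-12+17)/2, (-16+-18)/2) = (14.5, 2.5, -17)

(14.5, 2.5, -17)


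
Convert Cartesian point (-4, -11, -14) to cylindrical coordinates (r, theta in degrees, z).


r = sqrt((-4)^2 + (-11)^2) = 11.7047
theta = atan2(-11, -4) = 250.0169 deg
z = -14

r = 11.7047, theta = 250.0169 deg, z = -14


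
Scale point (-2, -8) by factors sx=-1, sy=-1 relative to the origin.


Scaling: (x*sx, y*sy) = (-2*-1, -8*-1) = (2, 8)

(2, 8)


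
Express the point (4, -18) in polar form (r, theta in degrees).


r = sqrt(4^2 + (-18)^2) = 18.4391
theta = atan2(-18, 4) = 282.5288 degrees

r = 18.4391, theta = 282.5288 degrees


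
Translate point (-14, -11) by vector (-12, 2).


Translation: (x+dx, y+dy) = (-14+-12, -11+2) = (-26, -9)

(-26, -9)


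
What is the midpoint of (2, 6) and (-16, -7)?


Midpoint = ((2+-16)/2, (6+-7)/2) = (-7, -0.5)

(-7, -0.5)


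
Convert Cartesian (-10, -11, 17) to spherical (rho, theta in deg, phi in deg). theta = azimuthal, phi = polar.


rho = sqrt((-10)^2 + (-11)^2 + 17^2) = 22.5832
theta = atan2(-11, -10) = 227.7263 deg
phi = acos(17/22.5832) = 41.1689 deg

rho = 22.5832, theta = 227.7263 deg, phi = 41.1689 deg


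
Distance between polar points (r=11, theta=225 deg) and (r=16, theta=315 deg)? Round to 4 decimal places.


d = sqrt(r1^2 + r2^2 - 2*r1*r2*cos(t2-t1))
d = sqrt(11^2 + 16^2 - 2*11*16*cos(315-225)) = 19.4165

19.4165


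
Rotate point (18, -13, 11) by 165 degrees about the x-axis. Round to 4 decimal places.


x' = 18
y' = -13*cos(165) - 11*sin(165) = 9.71
z' = -13*sin(165) + 11*cos(165) = -13.9898

(18, 9.71, -13.9898)


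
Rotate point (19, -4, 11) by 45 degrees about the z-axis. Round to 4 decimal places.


x' = 19*cos(45) - -4*sin(45) = 16.2635
y' = 19*sin(45) + -4*cos(45) = 10.6066
z' = 11

(16.2635, 10.6066, 11)


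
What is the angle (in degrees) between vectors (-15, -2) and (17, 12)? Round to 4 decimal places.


dot = -15*17 + -2*12 = -279
|u| = 15.1327, |v| = 20.8087
cos(angle) = -0.886
angle = 152.3771 degrees

152.3771 degrees


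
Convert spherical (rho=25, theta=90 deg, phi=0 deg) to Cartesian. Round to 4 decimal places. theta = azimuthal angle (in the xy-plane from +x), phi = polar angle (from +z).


x = 25 * sin(0) * cos(90) = 0
y = 25 * sin(0) * sin(90) = 0
z = 25 * cos(0) = 25

(0, 0, 25)


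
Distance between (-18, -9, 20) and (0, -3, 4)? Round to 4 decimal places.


d = sqrt((0--18)^2 + (-3--9)^2 + (4-20)^2) = 24.8193

24.8193


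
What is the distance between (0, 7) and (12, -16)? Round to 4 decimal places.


d = sqrt((12-0)^2 + (-16-7)^2) = 25.9422

25.9422


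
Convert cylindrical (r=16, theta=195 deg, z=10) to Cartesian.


x = 16 * cos(195) = -15.4548
y = 16 * sin(195) = -4.1411
z = 10

(-15.4548, -4.1411, 10)


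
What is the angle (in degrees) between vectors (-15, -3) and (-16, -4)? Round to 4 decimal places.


dot = -15*-16 + -3*-4 = 252
|u| = 15.2971, |v| = 16.4924
cos(angle) = 0.9989
angle = 2.7263 degrees

2.7263 degrees


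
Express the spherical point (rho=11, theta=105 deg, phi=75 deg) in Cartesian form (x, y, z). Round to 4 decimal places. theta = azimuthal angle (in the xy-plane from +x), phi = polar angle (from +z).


x = 11 * sin(75) * cos(105) = -2.75
y = 11 * sin(75) * sin(105) = 10.2631
z = 11 * cos(75) = 2.847

(-2.75, 10.2631, 2.847)


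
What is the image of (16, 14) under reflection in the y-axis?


Reflection across y-axis: (x, y) -> (-x, y)
(16, 14) -> (-16, 14)

(-16, 14)


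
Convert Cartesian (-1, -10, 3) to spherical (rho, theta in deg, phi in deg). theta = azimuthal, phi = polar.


rho = sqrt((-1)^2 + (-10)^2 + 3^2) = 10.4881
theta = atan2(-10, -1) = 264.2894 deg
phi = acos(3/10.4881) = 73.379 deg

rho = 10.4881, theta = 264.2894 deg, phi = 73.379 deg


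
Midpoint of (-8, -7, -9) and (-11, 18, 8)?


Midpoint = ((-8+-11)/2, (-7+18)/2, (-9+8)/2) = (-9.5, 5.5, -0.5)

(-9.5, 5.5, -0.5)


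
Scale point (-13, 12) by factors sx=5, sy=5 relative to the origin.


Scaling: (x*sx, y*sy) = (-13*5, 12*5) = (-65, 60)

(-65, 60)


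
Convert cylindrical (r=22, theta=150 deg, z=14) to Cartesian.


x = 22 * cos(150) = -19.0526
y = 22 * sin(150) = 11
z = 14

(-19.0526, 11, 14)


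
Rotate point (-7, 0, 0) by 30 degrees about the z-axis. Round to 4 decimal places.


x' = -7*cos(30) - 0*sin(30) = -6.0622
y' = -7*sin(30) + 0*cos(30) = -3.5
z' = 0

(-6.0622, -3.5, 0)


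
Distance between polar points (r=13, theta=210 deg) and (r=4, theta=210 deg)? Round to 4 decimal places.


d = sqrt(r1^2 + r2^2 - 2*r1*r2*cos(t2-t1))
d = sqrt(13^2 + 4^2 - 2*13*4*cos(210-210)) = 9

9


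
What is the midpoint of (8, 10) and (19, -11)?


Midpoint = ((8+19)/2, (10+-11)/2) = (13.5, -0.5)

(13.5, -0.5)


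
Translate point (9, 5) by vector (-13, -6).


Translation: (x+dx, y+dy) = (9+-13, 5+-6) = (-4, -1)

(-4, -1)


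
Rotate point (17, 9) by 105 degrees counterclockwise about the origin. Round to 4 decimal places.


x' = 17*cos(105) - 9*sin(105) = -13.0933
y' = 17*sin(105) + 9*cos(105) = 14.0914

(-13.0933, 14.0914)


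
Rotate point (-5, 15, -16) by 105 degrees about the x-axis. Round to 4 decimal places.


x' = -5
y' = 15*cos(105) - -16*sin(105) = 11.5725
z' = 15*sin(105) + -16*cos(105) = 18.63

(-5, 11.5725, 18.63)


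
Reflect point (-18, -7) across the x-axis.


Reflection across x-axis: (x, y) -> (x, -y)
(-18, -7) -> (-18, 7)

(-18, 7)


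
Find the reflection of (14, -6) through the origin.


Reflection through origin: (x, y) -> (-x, -y)
(14, -6) -> (-14, 6)

(-14, 6)


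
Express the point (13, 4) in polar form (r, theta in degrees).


r = sqrt(13^2 + 4^2) = 13.6015
theta = atan2(4, 13) = 17.1027 degrees

r = 13.6015, theta = 17.1027 degrees


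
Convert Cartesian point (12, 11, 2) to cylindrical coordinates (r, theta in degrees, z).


r = sqrt(12^2 + 11^2) = 16.2788
theta = atan2(11, 12) = 42.5104 deg
z = 2

r = 16.2788, theta = 42.5104 deg, z = 2


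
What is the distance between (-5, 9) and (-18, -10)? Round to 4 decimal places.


d = sqrt((-18--5)^2 + (-10-9)^2) = 23.0217

23.0217


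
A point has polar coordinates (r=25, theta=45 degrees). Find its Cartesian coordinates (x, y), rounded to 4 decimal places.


x = 25 * cos(45) = 17.6777
y = 25 * sin(45) = 17.6777

(17.6777, 17.6777)


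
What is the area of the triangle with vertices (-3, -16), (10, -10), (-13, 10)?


Area = |x1(y2-y3) + x2(y3-y1) + x3(y1-y2)| / 2
= |-3*(-10-10) + 10*(10--16) + -13*(-16--10)| / 2
= 199

199


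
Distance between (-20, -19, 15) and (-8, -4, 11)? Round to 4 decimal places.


d = sqrt((-8--20)^2 + (-4--19)^2 + (11-15)^2) = 19.6214

19.6214


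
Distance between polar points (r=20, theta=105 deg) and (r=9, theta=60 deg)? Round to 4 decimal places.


d = sqrt(r1^2 + r2^2 - 2*r1*r2*cos(t2-t1))
d = sqrt(20^2 + 9^2 - 2*20*9*cos(60-105)) = 15.048

15.048


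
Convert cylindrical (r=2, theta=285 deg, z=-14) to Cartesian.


x = 2 * cos(285) = 0.5176
y = 2 * sin(285) = -1.9319
z = -14

(0.5176, -1.9319, -14)


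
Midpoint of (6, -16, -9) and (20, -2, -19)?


Midpoint = ((6+20)/2, (-16+-2)/2, (-9+-19)/2) = (13, -9, -14)

(13, -9, -14)


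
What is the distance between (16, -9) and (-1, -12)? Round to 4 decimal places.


d = sqrt((-1-16)^2 + (-12--9)^2) = 17.2627

17.2627


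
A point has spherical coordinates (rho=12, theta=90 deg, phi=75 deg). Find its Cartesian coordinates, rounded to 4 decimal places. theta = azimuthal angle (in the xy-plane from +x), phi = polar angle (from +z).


x = 12 * sin(75) * cos(90) = 0
y = 12 * sin(75) * sin(90) = 11.5911
z = 12 * cos(75) = 3.1058

(0, 11.5911, 3.1058)


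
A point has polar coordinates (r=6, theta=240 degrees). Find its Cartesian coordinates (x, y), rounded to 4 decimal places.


x = 6 * cos(240) = -3
y = 6 * sin(240) = -5.1962

(-3, -5.1962)


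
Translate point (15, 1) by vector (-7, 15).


Translation: (x+dx, y+dy) = (15+-7, 1+15) = (8, 16)

(8, 16)


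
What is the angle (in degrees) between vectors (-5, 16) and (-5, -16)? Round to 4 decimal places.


dot = -5*-5 + 16*-16 = -231
|u| = 16.7631, |v| = 16.7631
cos(angle) = -0.8221
angle = 145.292 degrees

145.292 degrees


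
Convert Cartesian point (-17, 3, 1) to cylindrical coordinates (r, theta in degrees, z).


r = sqrt((-17)^2 + 3^2) = 17.2627
theta = atan2(3, -17) = 169.992 deg
z = 1

r = 17.2627, theta = 169.992 deg, z = 1


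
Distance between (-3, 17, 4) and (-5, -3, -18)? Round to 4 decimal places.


d = sqrt((-5--3)^2 + (-3-17)^2 + (-18-4)^2) = 29.7993

29.7993


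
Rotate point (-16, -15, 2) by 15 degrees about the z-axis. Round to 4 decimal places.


x' = -16*cos(15) - -15*sin(15) = -11.5725
y' = -16*sin(15) + -15*cos(15) = -18.63
z' = 2

(-11.5725, -18.63, 2)


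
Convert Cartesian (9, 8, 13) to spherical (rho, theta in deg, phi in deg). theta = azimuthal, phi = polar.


rho = sqrt(9^2 + 8^2 + 13^2) = 17.72
theta = atan2(8, 9) = 41.6335 deg
phi = acos(13/17.72) = 42.8082 deg

rho = 17.72, theta = 41.6335 deg, phi = 42.8082 deg


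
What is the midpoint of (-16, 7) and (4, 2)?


Midpoint = ((-16+4)/2, (7+2)/2) = (-6, 4.5)

(-6, 4.5)


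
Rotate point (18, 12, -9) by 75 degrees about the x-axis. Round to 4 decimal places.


x' = 18
y' = 12*cos(75) - -9*sin(75) = 11.7992
z' = 12*sin(75) + -9*cos(75) = 9.2617

(18, 11.7992, 9.2617)


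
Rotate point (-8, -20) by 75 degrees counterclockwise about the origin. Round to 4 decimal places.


x' = -8*cos(75) - -20*sin(75) = 17.248
y' = -8*sin(75) + -20*cos(75) = -12.9038

(17.248, -12.9038)


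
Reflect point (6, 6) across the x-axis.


Reflection across x-axis: (x, y) -> (x, -y)
(6, 6) -> (6, -6)

(6, -6)


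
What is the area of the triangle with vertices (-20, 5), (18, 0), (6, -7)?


Area = |x1(y2-y3) + x2(y3-y1) + x3(y1-y2)| / 2
= |-20*(0--7) + 18*(-7-5) + 6*(5-0)| / 2
= 163

163


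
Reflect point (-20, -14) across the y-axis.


Reflection across y-axis: (x, y) -> (-x, y)
(-20, -14) -> (20, -14)

(20, -14)


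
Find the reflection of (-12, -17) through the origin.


Reflection through origin: (x, y) -> (-x, -y)
(-12, -17) -> (12, 17)

(12, 17)


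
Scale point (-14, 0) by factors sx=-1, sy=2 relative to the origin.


Scaling: (x*sx, y*sy) = (-14*-1, 0*2) = (14, 0)

(14, 0)


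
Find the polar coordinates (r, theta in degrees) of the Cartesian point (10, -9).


r = sqrt(10^2 + (-9)^2) = 13.4536
theta = atan2(-9, 10) = 318.0128 degrees

r = 13.4536, theta = 318.0128 degrees


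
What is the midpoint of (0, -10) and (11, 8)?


Midpoint = ((0+11)/2, (-10+8)/2) = (5.5, -1)

(5.5, -1)


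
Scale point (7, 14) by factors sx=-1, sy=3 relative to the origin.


Scaling: (x*sx, y*sy) = (7*-1, 14*3) = (-7, 42)

(-7, 42)


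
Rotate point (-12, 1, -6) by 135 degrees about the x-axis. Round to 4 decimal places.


x' = -12
y' = 1*cos(135) - -6*sin(135) = 3.5355
z' = 1*sin(135) + -6*cos(135) = 4.9497

(-12, 3.5355, 4.9497)


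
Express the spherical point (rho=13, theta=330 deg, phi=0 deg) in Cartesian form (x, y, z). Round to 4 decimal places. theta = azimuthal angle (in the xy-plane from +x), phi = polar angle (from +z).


x = 13 * sin(0) * cos(330) = 0
y = 13 * sin(0) * sin(330) = 0
z = 13 * cos(0) = 13

(0, 0, 13)


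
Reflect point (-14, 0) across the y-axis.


Reflection across y-axis: (x, y) -> (-x, y)
(-14, 0) -> (14, 0)

(14, 0)
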